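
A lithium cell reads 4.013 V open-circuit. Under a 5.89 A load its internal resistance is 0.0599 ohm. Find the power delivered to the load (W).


Step 1: V_terminal = OCV - I*R = 4.013 - 5.89 * 0.0599 = 3.6602 V
Step 2: P_out = V_terminal * I = 3.6602 * 5.89 = 21.56 W

21.56 W


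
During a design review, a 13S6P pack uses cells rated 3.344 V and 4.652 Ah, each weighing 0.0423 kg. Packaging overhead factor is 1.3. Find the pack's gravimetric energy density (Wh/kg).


Step 1: V_pack = 13 * 3.344 = 43.472 V
Step 2: C_pack = 6 * 4.652 = 27.912 Ah
Step 3: E_pack = V_pack * C_pack = 43.472 * 27.912 = 1213.4 Wh
Step 4: m_pack = 13 * 6 * 0.0423 * 1.3 = 4.2892 kg
Step 5: ED = E_pack / m_pack = 1213.4 / 4.2892 = 282.9 Wh/kg

282.9 Wh/kg


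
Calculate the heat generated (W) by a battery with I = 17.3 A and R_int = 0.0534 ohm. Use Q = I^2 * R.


I^2 = 299.29
Q = 299.29 * 0.0534 = 15.98 W

15.98 W


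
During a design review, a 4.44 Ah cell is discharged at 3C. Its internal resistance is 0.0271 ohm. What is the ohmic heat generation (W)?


Step 1: I = C_rate * capacity = 3 * 4.44 = 13.32 A
Step 2: Q = I^2 * R = 13.32^2 * 0.0271 = 177.42 * 0.0271 = 4.808 W

4.808 W


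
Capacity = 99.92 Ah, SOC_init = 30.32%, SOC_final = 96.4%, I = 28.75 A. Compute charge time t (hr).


delta_Ah = 99.92 * (96.4 - 30.32) / 100 = 66.027 Ah
t = delta_Ah / I = 66.027 / 28.75 = 2.297 hr

2.297 hr


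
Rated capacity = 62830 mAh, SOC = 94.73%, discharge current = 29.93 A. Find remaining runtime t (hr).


Convert: C_total = 62830 mAh = 62.83 Ah
Step 1: remaining = SOC/100 * C_total = 94.73/100 * 62.83 = 59.519 Ah
Step 2: t = remaining / I = 59.519 / 29.93 = 1.989 hr

1.989 hr


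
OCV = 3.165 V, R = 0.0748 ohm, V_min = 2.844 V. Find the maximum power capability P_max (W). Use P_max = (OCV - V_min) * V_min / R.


dV = OCV - V_min = 0.321 V (so I_max = dV / R)
P_max = dV * V_min / R = 0.321 * 2.844 / 0.0748 = 12.20 W

12.20 W


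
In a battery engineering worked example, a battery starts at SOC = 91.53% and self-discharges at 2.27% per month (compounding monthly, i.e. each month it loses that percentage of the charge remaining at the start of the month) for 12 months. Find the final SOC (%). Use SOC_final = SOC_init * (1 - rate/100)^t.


decay = (1 - 2.27/100)^12 = 0.75916
SOC_final = 91.53 * 0.75916 = 69.49%

69.49%


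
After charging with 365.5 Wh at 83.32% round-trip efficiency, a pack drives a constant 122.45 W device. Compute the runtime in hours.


Step 1: E_discharge = eta/100 * E_charge = 83.32/100 * 365.5 = 304.53 Wh
Step 2: t = E_discharge / P = 304.53 / 122.45 = 2.487 hr

2.487 hr


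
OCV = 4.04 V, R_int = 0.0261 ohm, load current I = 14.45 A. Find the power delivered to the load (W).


Step 1: V_terminal = OCV - I*R = 4.04 - 14.45 * 0.0261 = 3.6629 V
Step 2: P_out = V_terminal * I = 3.6629 * 14.45 = 52.93 W

52.93 W


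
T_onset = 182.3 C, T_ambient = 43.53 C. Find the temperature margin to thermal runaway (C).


Safety margin = 182.3 C - 43.53 C = 138.77 C

138.77 C


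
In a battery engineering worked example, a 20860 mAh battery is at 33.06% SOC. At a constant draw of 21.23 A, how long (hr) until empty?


Convert: C_total = 20860 mAh = 20.86 Ah
Step 1: remaining = SOC/100 * C_total = 33.06/100 * 20.86 = 6.8963 Ah
Step 2: t = remaining / I = 6.8963 / 21.23 = 0.3248 hr

0.3248 hr


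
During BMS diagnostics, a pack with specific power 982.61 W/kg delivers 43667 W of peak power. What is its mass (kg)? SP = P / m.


m = P / SP = 43667 / 982.61 = 44.44 kg

44.44 kg


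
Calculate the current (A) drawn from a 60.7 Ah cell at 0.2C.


I = C_rate * capacity = 0.2 * 60.7 = 12.14 A

12.14 A


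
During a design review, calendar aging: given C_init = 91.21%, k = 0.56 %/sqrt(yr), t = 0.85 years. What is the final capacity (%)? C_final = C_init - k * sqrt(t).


Step 1: sqrt(0.85 yr) = 0.92195
Step 2: drop = 0.56 * 0.92195 = 0.51629
Step 3: C_final = 91.21 - 0.51629 = 90.69%

90.69%


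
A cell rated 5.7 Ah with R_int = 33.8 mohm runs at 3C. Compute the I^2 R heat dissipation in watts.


Convert: R = 33.8 mohm = 0.0338 ohm
Step 1: I = C_rate * capacity = 3 * 5.7 = 17.1 A
Step 2: Q = I^2 * R = 17.1^2 * 0.0338 = 292.41 * 0.0338 = 9.883 W

9.883 W


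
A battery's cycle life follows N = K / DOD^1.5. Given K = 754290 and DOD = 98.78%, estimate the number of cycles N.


DOD^1.5 = 981.76
N = K / DOD^1.5 = 754290 / 981.76 = 768.3

768.3 cycles


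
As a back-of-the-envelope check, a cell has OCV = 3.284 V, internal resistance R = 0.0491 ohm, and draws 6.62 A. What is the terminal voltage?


V = OCV - I*R = 3.284 - 6.62 * 0.0491 = 2.959 V

2.959 V


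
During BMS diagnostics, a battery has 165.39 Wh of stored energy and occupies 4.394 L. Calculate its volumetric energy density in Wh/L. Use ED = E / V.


ED = E / V = 165.39 / 4.394 = 37.64 Wh/L

37.64 Wh/L


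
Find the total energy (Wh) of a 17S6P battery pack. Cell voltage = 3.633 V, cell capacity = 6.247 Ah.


E = Ns * Vcell * Np * Ccell = 17 * 3.633 * 6 * 6.247 = 2315 Wh

2315 Wh


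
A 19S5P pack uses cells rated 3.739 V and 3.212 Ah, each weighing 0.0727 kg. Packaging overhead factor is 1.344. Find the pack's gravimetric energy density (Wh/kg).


Step 1: V_pack = 19 * 3.739 = 71.041 V
Step 2: C_pack = 5 * 3.212 = 16.06 Ah
Step 3: E_pack = V_pack * C_pack = 71.041 * 16.06 = 1140.9 Wh
Step 4: m_pack = 19 * 5 * 0.0727 * 1.344 = 9.2823 kg
Step 5: ED = E_pack / m_pack = 1140.9 / 9.2823 = 122.9 Wh/kg

122.9 Wh/kg


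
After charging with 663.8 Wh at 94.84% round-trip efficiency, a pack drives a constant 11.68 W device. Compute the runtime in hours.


Step 1: E_discharge = eta/100 * E_charge = 94.84/100 * 663.8 = 629.55 Wh
Step 2: t = E_discharge / P = 629.55 / 11.68 = 53.90 hr

53.90 hr


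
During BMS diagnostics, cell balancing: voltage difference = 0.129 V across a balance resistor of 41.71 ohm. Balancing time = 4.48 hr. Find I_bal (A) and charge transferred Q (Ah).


I_bal = dV / R = 0.129 / 41.71 = 0.0030928 A
Q = I_bal * t = 0.0030928 * 4.48 = 0.01386 Ah

I=0.0030928 A, Q=0.01386 Ah


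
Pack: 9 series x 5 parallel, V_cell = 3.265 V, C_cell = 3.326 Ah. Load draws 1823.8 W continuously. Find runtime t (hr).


Step 1: E_pack = Ns * V_cell * Np * C_cell = 9 * 3.265 * 5 * 3.326 = 488.67 Wh
Step 2: t = E_pack / P = 488.67 / 1823.8 = 0.2679 hr

0.2679 hr


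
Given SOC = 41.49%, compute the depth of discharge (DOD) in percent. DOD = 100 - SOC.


DOD = 100 - SOC = 100 - 41.49 = 58.51%

58.51%


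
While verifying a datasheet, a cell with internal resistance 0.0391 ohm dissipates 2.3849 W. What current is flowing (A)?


I = sqrt(Q / R) = sqrt(2.3849 / 0.0391) = sqrt(60.995) = 7.810 A

7.810 A


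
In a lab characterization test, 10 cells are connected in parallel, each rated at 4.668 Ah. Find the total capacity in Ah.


C_total = 10 * 4.668 = 46.68 Ah

46.68 Ah


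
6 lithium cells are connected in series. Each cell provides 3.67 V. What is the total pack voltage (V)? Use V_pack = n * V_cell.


Series voltages add: 6 * 3.67 V = 22.02 V

22.02 V


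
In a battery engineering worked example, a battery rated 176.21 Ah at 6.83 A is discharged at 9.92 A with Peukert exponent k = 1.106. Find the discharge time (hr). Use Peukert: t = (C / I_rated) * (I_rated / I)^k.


t_rated = C / I_rated = 176.21 / 6.83 = 25.799 hr
(I_rated/I)^k = (0.68851)^1.106 = 0.6618
t = t_rated * (I_rated/I)^k = 25.799 * 0.6618 = 17.07 hr

17.07 hr


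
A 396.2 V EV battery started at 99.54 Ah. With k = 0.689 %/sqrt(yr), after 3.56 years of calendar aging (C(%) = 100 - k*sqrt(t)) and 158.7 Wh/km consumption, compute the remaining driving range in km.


Step 1: capacity retention = 100 - 0.689 * sqrt(3.56) = 100 - 0.689 * 1.8868 = 98.7%
Step 2: C_now = 99.54 * 98.7/100 = 98.246 Ah
Step 3: E_pack = V * C_now = 396.2 * 98.246 = 38925 Wh
Step 4: range = E_pack / consumption = 38925 / 158.7 = 245.3 km

245.3 km


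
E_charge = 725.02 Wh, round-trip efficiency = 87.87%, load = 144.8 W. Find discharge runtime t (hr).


Step 1: E_discharge = eta/100 * E_charge = 87.87/100 * 725.02 = 637.08 Wh
Step 2: t = E_discharge / P = 637.08 / 144.8 = 4.400 hr

4.400 hr


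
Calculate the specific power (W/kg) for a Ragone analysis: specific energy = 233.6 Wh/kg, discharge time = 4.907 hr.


P_specific = E / t = 233.6 / 4.907 = 47.61 W/kg

47.61 W/kg


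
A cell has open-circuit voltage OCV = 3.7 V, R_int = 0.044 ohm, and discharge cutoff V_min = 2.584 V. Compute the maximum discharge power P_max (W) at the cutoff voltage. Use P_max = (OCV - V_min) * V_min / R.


dV = OCV - V_min = 1.116 V (so I_max = dV / R)
P_max = dV * V_min / R = 1.116 * 2.584 / 0.044 = 65.54 W

65.54 W


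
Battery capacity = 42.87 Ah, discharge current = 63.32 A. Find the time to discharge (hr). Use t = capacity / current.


Runtime = 42.87 Ah / 63.32 A = 0.6770 hr

0.6770 hr


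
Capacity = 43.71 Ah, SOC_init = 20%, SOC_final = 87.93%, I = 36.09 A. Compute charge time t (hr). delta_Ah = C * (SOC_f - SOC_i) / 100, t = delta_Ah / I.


delta_Ah = 43.71 * (87.93 - 20) / 100 = 29.692 Ah
t = delta_Ah / I = 29.692 / 36.09 = 0.8227 hr

0.8227 hr


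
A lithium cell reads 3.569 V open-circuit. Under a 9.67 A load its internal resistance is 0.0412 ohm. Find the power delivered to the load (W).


Step 1: V_terminal = OCV - I*R = 3.569 - 9.67 * 0.0412 = 3.1706 V
Step 2: P_out = V_terminal * I = 3.1706 * 9.67 = 30.66 W

30.66 W


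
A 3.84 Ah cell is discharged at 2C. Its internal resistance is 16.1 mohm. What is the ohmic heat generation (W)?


Convert: R = 16.1 mohm = 0.0161 ohm
Step 1: I = C_rate * capacity = 2 * 3.84 = 7.68 A
Step 2: Q = I^2 * R = 7.68^2 * 0.0161 = 58.982 * 0.0161 = 0.9496 W

0.9496 W


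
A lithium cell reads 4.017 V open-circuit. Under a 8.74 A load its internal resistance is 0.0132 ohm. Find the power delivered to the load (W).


Step 1: V_terminal = OCV - I*R = 4.017 - 8.74 * 0.0132 = 3.9016 V
Step 2: P_out = V_terminal * I = 3.9016 * 8.74 = 34.10 W

34.10 W


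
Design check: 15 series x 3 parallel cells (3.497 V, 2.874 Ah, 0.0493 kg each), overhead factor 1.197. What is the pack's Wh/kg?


Step 1: V_pack = 15 * 3.497 = 52.455 V
Step 2: C_pack = 3 * 2.874 = 8.622 Ah
Step 3: E_pack = V_pack * C_pack = 52.455 * 8.622 = 452.27 Wh
Step 4: m_pack = 15 * 3 * 0.0493 * 1.197 = 2.6555 kg
Step 5: ED = E_pack / m_pack = 452.27 / 2.6555 = 170.3 Wh/kg

170.3 Wh/kg


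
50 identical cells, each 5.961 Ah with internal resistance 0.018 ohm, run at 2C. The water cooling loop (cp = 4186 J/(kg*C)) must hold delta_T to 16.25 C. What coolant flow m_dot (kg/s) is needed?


Step 1: I = 2 * 5.961 = 11.922 A
Step 2: Q_cell = I^2 * R = 11.922^2 * 0.018 = 2.5584 W
Step 3: Q_total = 50 * 2.5584 = 127.92 W
Step 4: m_dot = Q_total / (cp * dT) = 127.92 / (4186 * 16.25) = 0.001881 kg/s

0.001881 kg/s


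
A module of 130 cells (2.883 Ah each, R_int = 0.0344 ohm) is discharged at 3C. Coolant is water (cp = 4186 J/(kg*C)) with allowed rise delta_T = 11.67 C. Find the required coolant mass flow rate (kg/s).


Step 1: I = 3 * 2.883 = 8.649 A
Step 2: Q_cell = I^2 * R = 8.649^2 * 0.0344 = 2.5733 W
Step 3: Q_total = 130 * 2.5733 = 334.53 W
Step 4: m_dot = Q_total / (cp * dT) = 334.53 / (4186 * 11.67) = 0.006848 kg/s

0.006848 kg/s


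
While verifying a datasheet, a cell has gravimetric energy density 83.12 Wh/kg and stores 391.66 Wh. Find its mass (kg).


m = E / ED = 391.66 / 83.12 = 4.712 kg

4.712 kg


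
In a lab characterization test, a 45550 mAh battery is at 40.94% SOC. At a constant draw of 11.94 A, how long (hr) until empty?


Convert: C_total = 45550 mAh = 45.55 Ah
Step 1: remaining = SOC/100 * C_total = 40.94/100 * 45.55 = 18.648 Ah
Step 2: t = remaining / I = 18.648 / 11.94 = 1.562 hr

1.562 hr


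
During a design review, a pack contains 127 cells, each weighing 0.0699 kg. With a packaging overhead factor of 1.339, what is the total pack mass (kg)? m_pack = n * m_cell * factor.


m_pack = n * m_cell * overhead = 127 * 0.0699 * 1.339 = 11.89 kg

11.89 kg


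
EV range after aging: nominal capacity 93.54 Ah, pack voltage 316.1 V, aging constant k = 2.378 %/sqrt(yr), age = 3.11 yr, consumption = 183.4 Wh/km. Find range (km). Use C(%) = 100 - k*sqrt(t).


Step 1: capacity retention = 100 - 2.378 * sqrt(3.11) = 100 - 2.378 * 1.7635 = 95.806%
Step 2: C_now = 93.54 * 95.806/100 = 89.617 Ah
Step 3: E_pack = V * C_now = 316.1 * 89.617 = 28328 Wh
Step 4: range = E_pack / consumption = 28328 / 183.4 = 154.5 km

154.5 km


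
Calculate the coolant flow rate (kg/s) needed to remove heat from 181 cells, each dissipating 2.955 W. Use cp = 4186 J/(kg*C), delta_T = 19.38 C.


Q_total = 181 * 2.955 = 534.86 W
m_dot = Q_total / (cp * dT) = 534.86 / (4186 * 19.38) = 0.006593 kg/s

0.006593 kg/s


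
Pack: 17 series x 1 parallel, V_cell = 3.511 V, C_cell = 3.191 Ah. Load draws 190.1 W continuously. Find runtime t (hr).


Step 1: E_pack = Ns * V_cell * Np * C_cell = 17 * 3.511 * 1 * 3.191 = 190.46 Wh
Step 2: t = E_pack / P = 190.46 / 190.1 = 1.002 hr

1.002 hr


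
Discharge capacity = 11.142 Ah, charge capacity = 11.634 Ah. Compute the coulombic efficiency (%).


Coulombic efficiency = 11.142/11.634 * 100% = 95.77%

95.77%


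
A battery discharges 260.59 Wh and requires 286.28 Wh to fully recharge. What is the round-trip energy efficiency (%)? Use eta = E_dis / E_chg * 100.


Round-trip efficiency = 260.59/286.28 * 100% = 91.03%

91.03%


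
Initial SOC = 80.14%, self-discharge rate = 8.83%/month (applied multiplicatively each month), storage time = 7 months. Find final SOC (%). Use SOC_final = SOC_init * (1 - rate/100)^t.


Monthly retention factor = 1 - 8.83/100 = 0.9117
Over 7 months: factor^7 = 0.52356
SOC_final = 80.14 * 0.52356 = 41.96%

41.96%


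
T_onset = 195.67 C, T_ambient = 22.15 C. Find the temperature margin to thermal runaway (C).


Safety margin = 195.67 C - 22.15 C = 173.52 C

173.52 C


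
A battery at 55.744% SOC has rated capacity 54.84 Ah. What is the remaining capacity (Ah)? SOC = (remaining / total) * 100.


remaining = SOC / 100 * total = 55.744 / 100 * 54.84 = 30.57 Ah

30.57 Ah


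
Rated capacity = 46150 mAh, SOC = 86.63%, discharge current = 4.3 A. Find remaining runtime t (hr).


Convert: C_total = 46150 mAh = 46.15 Ah
Step 1: remaining = SOC/100 * C_total = 86.63/100 * 46.15 = 39.98 Ah
Step 2: t = remaining / I = 39.98 / 4.3 = 9.298 hr

9.298 hr


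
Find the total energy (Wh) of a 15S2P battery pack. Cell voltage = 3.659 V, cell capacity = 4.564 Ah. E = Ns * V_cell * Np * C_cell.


E = Ns * Vcell * Np * Ccell = 15 * 3.659 * 2 * 4.564 = 501.0 Wh

501.0 Wh


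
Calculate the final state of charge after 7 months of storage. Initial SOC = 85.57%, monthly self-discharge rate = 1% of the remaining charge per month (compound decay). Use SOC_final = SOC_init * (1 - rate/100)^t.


Monthly retention factor = 1 - 1/100 = 0.99
Over 7 months: factor^7 = 0.93207
SOC_final = 85.57 * 0.93207 = 79.76%

79.76%


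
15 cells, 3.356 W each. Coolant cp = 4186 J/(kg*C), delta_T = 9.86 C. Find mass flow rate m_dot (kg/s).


Q_total = 15 * 3.356 = 50.34 W
m_dot = Q_total / (cp * dT) = 50.34 / (4186 * 9.86) = 0.001220 kg/s

0.001220 kg/s


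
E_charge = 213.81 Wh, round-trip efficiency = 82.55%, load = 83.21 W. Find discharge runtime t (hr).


Step 1: E_discharge = eta/100 * E_charge = 82.55/100 * 213.81 = 176.5 Wh
Step 2: t = E_discharge / P = 176.5 / 83.21 = 2.121 hr

2.121 hr


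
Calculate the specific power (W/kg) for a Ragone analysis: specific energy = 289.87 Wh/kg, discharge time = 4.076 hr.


Specific power = 289.87 Wh/kg / 4.076 hr = 71.12 W/kg

71.12 W/kg


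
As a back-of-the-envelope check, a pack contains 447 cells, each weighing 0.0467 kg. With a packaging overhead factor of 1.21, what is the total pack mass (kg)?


Cell mass sum = 447 * 0.0467 = 20.875 kg
With overhead 1.21: m_pack = 20.875 * 1.21 = 25.26 kg

25.26 kg


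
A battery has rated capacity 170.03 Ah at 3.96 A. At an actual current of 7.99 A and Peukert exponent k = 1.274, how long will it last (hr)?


Step 1: t_rated = C / I_rated = 170.03 / 3.96 = 42.937 hr
Step 2: ratio = 3.96 / 7.99 = 0.49562
Step 3: ratio^k = 0.49562^1.274 = 0.4089
Step 4: t = t_rated * ratio^k = 42.937 * 0.4089 = 17.56 hr

17.56 hr


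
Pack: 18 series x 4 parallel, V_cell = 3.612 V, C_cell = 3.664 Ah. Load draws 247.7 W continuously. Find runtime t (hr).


Step 1: E_pack = Ns * V_cell * Np * C_cell = 18 * 3.612 * 4 * 3.664 = 952.87 Wh
Step 2: t = E_pack / P = 952.87 / 247.7 = 3.847 hr

3.847 hr


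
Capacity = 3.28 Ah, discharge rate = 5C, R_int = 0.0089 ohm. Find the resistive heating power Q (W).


Step 1: I = C_rate * capacity = 5 * 3.28 = 16.4 A
Step 2: Q = I^2 * R = 16.4^2 * 0.0089 = 268.96 * 0.0089 = 2.394 W

2.394 W


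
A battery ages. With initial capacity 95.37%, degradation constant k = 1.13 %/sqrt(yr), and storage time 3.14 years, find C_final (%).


Step 1: sqrt(3.14 yr) = 1.772
Step 2: drop = 1.13 * 1.772 = 2.0024
Step 3: C_final = 95.37 - 2.0024 = 93.37%

93.37%


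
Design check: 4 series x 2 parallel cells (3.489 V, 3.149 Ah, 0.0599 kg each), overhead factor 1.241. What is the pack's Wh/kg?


Step 1: V_pack = 4 * 3.489 = 13.956 V
Step 2: C_pack = 2 * 3.149 = 6.298 Ah
Step 3: E_pack = V_pack * C_pack = 13.956 * 6.298 = 87.895 Wh
Step 4: m_pack = 4 * 2 * 0.0599 * 1.241 = 0.59469 kg
Step 5: ED = E_pack / m_pack = 87.895 / 0.59469 = 147.8 Wh/kg

147.8 Wh/kg


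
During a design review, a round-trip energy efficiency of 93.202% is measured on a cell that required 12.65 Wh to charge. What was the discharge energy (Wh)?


E_dis = eta/100 * E_chg = 93.202/100 * 12.65 = 11.79 Wh

11.79 Wh


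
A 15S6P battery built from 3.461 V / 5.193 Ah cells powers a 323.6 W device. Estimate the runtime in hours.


Step 1: E_pack = Ns * V_cell * Np * C_cell = 15 * 3.461 * 6 * 5.193 = 1617.6 Wh
Step 2: t = E_pack / P = 1617.6 / 323.6 = 4.999 hr

4.999 hr


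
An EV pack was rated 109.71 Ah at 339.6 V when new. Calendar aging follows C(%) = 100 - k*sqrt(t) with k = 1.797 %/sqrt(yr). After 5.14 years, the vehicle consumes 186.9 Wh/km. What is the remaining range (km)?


Step 1: capacity retention = 100 - 1.797 * sqrt(5.14) = 100 - 1.797 * 2.2672 = 95.926%
Step 2: C_now = 109.71 * 95.926/100 = 105.24 Ah
Step 3: E_pack = V * C_now = 339.6 * 105.24 = 35740 Wh
Step 4: range = E_pack / consumption = 35740 / 186.9 = 191.2 km

191.2 km


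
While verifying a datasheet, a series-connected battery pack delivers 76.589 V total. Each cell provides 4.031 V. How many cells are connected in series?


Rearranging: n = V_pack / V_cell = 76.589 / 4.031 = 19 cells

19


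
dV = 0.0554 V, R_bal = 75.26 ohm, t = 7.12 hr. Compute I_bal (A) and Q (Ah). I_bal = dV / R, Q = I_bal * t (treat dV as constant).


I_bal = dV / R = 0.0554 / 75.26 = 7.3611e-04 A
Q = I_bal * t = 7.3611e-04 * 7.12 = 0.005241 Ah

I=7.3611e-04 A, Q=0.005241 Ah


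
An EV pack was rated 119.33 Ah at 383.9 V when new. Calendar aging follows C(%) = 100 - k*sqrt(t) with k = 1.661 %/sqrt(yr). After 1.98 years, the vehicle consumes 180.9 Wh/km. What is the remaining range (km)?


Step 1: capacity retention = 100 - 1.661 * sqrt(1.98) = 100 - 1.661 * 1.4071 = 97.663%
Step 2: C_now = 119.33 * 97.663/100 = 116.54 Ah
Step 3: E_pack = V * C_now = 383.9 * 116.54 = 44740 Wh
Step 4: range = E_pack / consumption = 44740 / 180.9 = 247.3 km

247.3 km


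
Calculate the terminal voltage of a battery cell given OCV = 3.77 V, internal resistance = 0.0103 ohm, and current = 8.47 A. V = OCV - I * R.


IR drop = 8.47 * 0.0103 = 0.087241 V
V = 3.77 - 0.087241 = 3.683 V

3.683 V


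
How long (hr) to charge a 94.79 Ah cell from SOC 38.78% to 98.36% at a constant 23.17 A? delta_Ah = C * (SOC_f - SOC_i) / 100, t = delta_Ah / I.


delta_Ah = 94.79 * (98.36 - 38.78) / 100 = 56.476 Ah
t = delta_Ah / I = 56.476 / 23.17 = 2.437 hr

2.437 hr


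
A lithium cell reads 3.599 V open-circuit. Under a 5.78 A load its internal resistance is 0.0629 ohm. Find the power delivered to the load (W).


Step 1: V_terminal = OCV - I*R = 3.599 - 5.78 * 0.0629 = 3.2354 V
Step 2: P_out = V_terminal * I = 3.2354 * 5.78 = 18.70 W

18.70 W


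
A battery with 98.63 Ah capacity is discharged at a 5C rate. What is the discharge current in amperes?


I = C_rate * capacity = 5 * 98.63 = 493.15 A

493.15 A


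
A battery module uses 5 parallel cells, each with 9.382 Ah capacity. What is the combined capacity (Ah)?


Parallel capacities add: 5 * 9.382 Ah = 46.91 Ah

46.91 Ah


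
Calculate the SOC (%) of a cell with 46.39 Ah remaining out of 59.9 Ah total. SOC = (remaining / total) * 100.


SOC = (remaining / total) * 100 = (46.39 / 59.9) * 100 = 77.45%

77.45%


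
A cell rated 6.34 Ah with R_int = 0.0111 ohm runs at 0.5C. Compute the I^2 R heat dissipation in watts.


Step 1: I = C_rate * capacity = 0.5 * 6.34 = 3.17 A
Step 2: Q = I^2 * R = 3.17^2 * 0.0111 = 10.049 * 0.0111 = 0.1115 W

0.1115 W


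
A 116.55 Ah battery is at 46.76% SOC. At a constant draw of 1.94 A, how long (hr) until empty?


Step 1: remaining = SOC/100 * C_total = 46.76/100 * 116.55 = 54.499 Ah
Step 2: t = remaining / I = 54.499 / 1.94 = 28.09 hr

28.09 hr


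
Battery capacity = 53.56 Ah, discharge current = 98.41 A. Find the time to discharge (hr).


t = capacity / current = 53.56 / 98.41 = 0.5443 hr

0.5443 hr


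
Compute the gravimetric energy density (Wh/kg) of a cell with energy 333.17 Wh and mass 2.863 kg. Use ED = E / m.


Specific energy = 333.17 Wh / 2.863 kg = 116.4 Wh/kg

116.4 Wh/kg


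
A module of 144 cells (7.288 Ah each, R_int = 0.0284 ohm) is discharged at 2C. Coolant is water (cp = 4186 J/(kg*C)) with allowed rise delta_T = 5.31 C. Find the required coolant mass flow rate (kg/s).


Step 1: I = 2 * 7.288 = 14.576 A
Step 2: Q_cell = I^2 * R = 14.576^2 * 0.0284 = 6.0339 W
Step 3: Q_total = 144 * 6.0339 = 868.88 W
Step 4: m_dot = Q_total / (cp * dT) = 868.88 / (4186 * 5.31) = 0.03909 kg/s

0.03909 kg/s


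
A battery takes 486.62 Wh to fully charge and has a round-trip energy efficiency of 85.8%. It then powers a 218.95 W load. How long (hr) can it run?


Step 1: E_discharge = eta/100 * E_charge = 85.8/100 * 486.62 = 417.52 Wh
Step 2: t = E_discharge / P = 417.52 / 218.95 = 1.907 hr

1.907 hr


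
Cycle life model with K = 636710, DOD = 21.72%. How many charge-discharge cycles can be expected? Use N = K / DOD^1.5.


DOD^1.5 = 101.23
N = K / DOD^1.5 = 636710 / 101.23 = 6290

6290 cycles


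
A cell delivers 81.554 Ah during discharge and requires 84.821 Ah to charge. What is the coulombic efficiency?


Coulombic efficiency = 81.554/84.821 * 100% = 96.15%

96.15%


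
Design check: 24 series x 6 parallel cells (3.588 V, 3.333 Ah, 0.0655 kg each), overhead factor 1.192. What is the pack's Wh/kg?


Step 1: V_pack = 24 * 3.588 = 86.112 V
Step 2: C_pack = 6 * 3.333 = 19.998 Ah
Step 3: E_pack = V_pack * C_pack = 86.112 * 19.998 = 1722.1 Wh
Step 4: m_pack = 24 * 6 * 0.0655 * 1.192 = 11.243 kg
Step 5: ED = E_pack / m_pack = 1722.1 / 11.243 = 153.2 Wh/kg

153.2 Wh/kg


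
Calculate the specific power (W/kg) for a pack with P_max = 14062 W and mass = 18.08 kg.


SP = P / m = 14062 / 18.08 = 777.8 W/kg

777.8 W/kg


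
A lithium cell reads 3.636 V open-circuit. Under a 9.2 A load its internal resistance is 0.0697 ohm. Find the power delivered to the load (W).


Step 1: V_terminal = OCV - I*R = 3.636 - 9.2 * 0.0697 = 2.9948 V
Step 2: P_out = V_terminal * I = 2.9948 * 9.2 = 27.55 W

27.55 W


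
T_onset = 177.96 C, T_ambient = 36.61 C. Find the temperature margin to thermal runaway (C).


Safety margin = 177.96 C - 36.61 C = 141.35 C

141.35 C


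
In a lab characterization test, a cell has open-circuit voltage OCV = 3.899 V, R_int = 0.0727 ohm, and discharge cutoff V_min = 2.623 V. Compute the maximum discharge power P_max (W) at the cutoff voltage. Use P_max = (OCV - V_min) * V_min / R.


P_max = (OCV - V_min) * V_min / R = (3.899 - 2.623) * 2.623 / 0.0727 = 1.276 * 2.623 / 0.0727 = 46.04 W

46.04 W


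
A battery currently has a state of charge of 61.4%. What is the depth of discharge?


Complement of SOC: DOD = 100% - 61.4% = 38.6%

38.6%


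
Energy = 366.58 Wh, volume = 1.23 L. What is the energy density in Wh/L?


Volumetric ED = 366.58 Wh / 1.23 L = 298.0 Wh/L

298.0 Wh/L


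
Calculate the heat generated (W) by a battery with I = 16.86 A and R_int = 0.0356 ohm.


I^2 = 284.26
Q = 284.26 * 0.0356 = 10.12 W

10.12 W


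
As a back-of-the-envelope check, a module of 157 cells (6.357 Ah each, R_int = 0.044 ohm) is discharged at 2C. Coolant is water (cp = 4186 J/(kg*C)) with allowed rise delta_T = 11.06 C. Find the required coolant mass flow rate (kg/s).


Step 1: I = 2 * 6.357 = 12.714 A
Step 2: Q_cell = I^2 * R = 12.714^2 * 0.044 = 7.1124 W
Step 3: Q_total = 157 * 7.1124 = 1116.6 W
Step 4: m_dot = Q_total / (cp * dT) = 1116.6 / (4186 * 11.06) = 0.02412 kg/s

0.02412 kg/s


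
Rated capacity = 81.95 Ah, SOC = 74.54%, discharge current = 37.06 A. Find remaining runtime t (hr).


Step 1: remaining = SOC/100 * C_total = 74.54/100 * 81.95 = 61.086 Ah
Step 2: t = remaining / I = 61.086 / 37.06 = 1.648 hr

1.648 hr


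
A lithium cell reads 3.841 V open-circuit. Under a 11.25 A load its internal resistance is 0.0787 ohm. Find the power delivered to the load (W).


Step 1: V_terminal = OCV - I*R = 3.841 - 11.25 * 0.0787 = 2.9556 V
Step 2: P_out = V_terminal * I = 2.9556 * 11.25 = 33.25 W

33.25 W


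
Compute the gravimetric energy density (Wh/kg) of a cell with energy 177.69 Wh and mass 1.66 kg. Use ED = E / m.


ED = E / m = 177.69 / 1.66 = 107.0 Wh/kg

107.0 Wh/kg


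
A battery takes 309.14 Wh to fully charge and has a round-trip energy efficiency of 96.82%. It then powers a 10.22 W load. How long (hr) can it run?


Step 1: E_discharge = eta/100 * E_charge = 96.82/100 * 309.14 = 299.31 Wh
Step 2: t = E_discharge / P = 299.31 / 10.22 = 29.29 hr

29.29 hr


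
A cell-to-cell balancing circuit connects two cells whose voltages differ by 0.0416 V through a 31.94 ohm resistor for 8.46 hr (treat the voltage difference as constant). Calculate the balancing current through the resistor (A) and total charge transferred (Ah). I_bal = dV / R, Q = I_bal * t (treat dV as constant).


I_bal = dV / R = 0.0416 / 31.94 = 0.0013024 A
Q = I_bal * t = 0.0013024 * 8.46 = 0.01102 Ah

I=0.0013024 A, Q=0.01102 Ah


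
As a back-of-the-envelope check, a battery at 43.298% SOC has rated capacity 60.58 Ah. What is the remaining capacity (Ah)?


remaining = SOC / 100 * total = 43.298 / 100 * 60.58 = 26.23 Ah

26.23 Ah


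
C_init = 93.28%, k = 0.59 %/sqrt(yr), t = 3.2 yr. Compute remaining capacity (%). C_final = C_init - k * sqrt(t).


sqrt(t) = sqrt(3.2) = 1.7889
C_final = 93.28 - 0.59 * 1.7889 = 92.22%

92.22%


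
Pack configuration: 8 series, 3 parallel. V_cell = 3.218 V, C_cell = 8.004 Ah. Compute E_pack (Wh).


E = Ns * Vcell * Np * Ccell = 8 * 3.218 * 3 * 8.004 = 618.2 Wh

618.2 Wh


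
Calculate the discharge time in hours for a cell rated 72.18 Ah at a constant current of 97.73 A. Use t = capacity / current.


t = capacity / current = 72.18 / 97.73 = 0.7386 hr

0.7386 hr


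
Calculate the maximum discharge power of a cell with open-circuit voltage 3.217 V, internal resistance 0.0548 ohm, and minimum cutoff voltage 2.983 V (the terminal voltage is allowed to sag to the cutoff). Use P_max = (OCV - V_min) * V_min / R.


P_max = (OCV - V_min) * V_min / R = (3.217 - 2.983) * 2.983 / 0.0548 = 0.234 * 2.983 / 0.0548 = 12.74 W

12.74 W


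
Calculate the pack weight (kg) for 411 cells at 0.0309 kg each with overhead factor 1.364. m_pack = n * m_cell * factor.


m_pack = n * m_cell * overhead = 411 * 0.0309 * 1.364 = 17.32 kg

17.32 kg


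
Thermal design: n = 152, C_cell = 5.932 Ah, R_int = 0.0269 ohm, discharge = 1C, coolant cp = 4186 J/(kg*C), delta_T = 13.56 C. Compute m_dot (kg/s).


Step 1: I = 1 * 5.932 = 5.932 A
Step 2: Q_cell = I^2 * R = 5.932^2 * 0.0269 = 0.94657 W
Step 3: Q_total = 152 * 0.94657 = 143.88 W
Step 4: m_dot = Q_total / (cp * dT) = 143.88 / (4186 * 13.56) = 0.002535 kg/s

0.002535 kg/s


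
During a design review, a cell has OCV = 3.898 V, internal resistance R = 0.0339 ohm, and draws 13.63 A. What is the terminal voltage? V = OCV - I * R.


V = OCV - I*R = 3.898 - 13.63 * 0.0339 = 3.436 V

3.436 V


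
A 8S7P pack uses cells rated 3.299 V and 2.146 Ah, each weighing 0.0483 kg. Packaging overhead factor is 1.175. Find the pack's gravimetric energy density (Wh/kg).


Step 1: V_pack = 8 * 3.299 = 26.392 V
Step 2: C_pack = 7 * 2.146 = 15.022 Ah
Step 3: E_pack = V_pack * C_pack = 26.392 * 15.022 = 396.46 Wh
Step 4: m_pack = 8 * 7 * 0.0483 * 1.175 = 3.1781 kg
Step 5: ED = E_pack / m_pack = 396.46 / 3.1781 = 124.7 Wh/kg

124.7 Wh/kg


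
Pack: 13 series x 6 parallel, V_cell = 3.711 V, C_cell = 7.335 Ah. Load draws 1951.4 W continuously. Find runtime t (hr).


Step 1: E_pack = Ns * V_cell * Np * C_cell = 13 * 3.711 * 6 * 7.335 = 2123.2 Wh
Step 2: t = E_pack / P = 2123.2 / 1951.4 = 1.088 hr

1.088 hr


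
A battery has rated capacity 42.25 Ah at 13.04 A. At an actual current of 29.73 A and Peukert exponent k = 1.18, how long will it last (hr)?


Step 1: t_rated = C / I_rated = 42.25 / 13.04 = 3.24 hr
Step 2: ratio = 13.04 / 29.73 = 0.43861
Step 3: ratio^k = 0.43861^1.18 = 0.37814
Step 4: t = t_rated * ratio^k = 3.24 * 0.37814 = 1.225 hr

1.225 hr


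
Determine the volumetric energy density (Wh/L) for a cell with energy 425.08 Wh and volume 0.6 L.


Volumetric ED = 425.08 Wh / 0.6 L = 708.5 Wh/L

708.5 Wh/L


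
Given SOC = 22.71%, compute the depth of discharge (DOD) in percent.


Complement of SOC: DOD = 100% - 22.71% = 77.29%

77.29%


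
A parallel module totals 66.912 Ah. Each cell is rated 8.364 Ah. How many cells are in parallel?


n = C_total / C_cell = 66.912 / 8.364 = 8

8


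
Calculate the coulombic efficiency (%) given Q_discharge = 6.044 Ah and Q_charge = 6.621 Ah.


Coulombic efficiency = 6.044/6.621 * 100% = 91.29%

91.29%


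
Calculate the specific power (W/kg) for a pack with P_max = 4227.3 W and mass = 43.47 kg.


Specific power = 4227.3 W / 43.47 kg = 97.25 W/kg

97.25 W/kg


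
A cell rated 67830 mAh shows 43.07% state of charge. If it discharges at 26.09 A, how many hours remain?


Convert: C_total = 67830 mAh = 67.83 Ah
Step 1: remaining = SOC/100 * C_total = 43.07/100 * 67.83 = 29.214 Ah
Step 2: t = remaining / I = 29.214 / 26.09 = 1.120 hr

1.120 hr


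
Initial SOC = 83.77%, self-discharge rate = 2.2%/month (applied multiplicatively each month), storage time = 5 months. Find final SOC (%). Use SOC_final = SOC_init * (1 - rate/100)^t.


decay = (1 - 2.2/100)^5 = 0.89473
SOC_final = 83.77 * 0.89473 = 74.95%

74.95%


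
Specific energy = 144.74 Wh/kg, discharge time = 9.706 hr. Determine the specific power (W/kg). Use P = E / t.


P_specific = E / t = 144.74 / 9.706 = 14.91 W/kg

14.91 W/kg


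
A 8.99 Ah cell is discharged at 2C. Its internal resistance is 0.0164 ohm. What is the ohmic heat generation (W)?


Step 1: I = C_rate * capacity = 2 * 8.99 = 17.98 A
Step 2: Q = I^2 * R = 17.98^2 * 0.0164 = 323.28 * 0.0164 = 5.302 W

5.302 W


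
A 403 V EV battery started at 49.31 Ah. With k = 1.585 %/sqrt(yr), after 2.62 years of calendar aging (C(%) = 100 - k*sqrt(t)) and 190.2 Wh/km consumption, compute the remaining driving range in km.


Step 1: capacity retention = 100 - 1.585 * sqrt(2.62) = 100 - 1.585 * 1.6186 = 97.435%
Step 2: C_now = 49.31 * 97.435/100 = 48.045 Ah
Step 3: E_pack = V * C_now = 403 * 48.045 = 19362 Wh
Step 4: range = E_pack / consumption = 19362 / 190.2 = 101.8 km

101.8 km


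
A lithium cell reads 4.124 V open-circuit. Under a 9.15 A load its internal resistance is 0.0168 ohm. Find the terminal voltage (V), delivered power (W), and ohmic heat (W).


Step 1: V_terminal = OCV - I*R = 4.124 - 9.15 * 0.0168 = 3.9703 V
Step 2: P_out = V_terminal * I = 3.9703 * 9.15 = 36.33 W
Step 3: Q = I^2 * R = 9.15^2 * 0.0168 = 1.407 W

V=3.9703 V, P=36.33 W, Q=1.407 W


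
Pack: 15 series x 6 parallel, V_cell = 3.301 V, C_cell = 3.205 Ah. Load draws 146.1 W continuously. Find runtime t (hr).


Step 1: E_pack = Ns * V_cell * Np * C_cell = 15 * 3.301 * 6 * 3.205 = 952.17 Wh
Step 2: t = E_pack / P = 952.17 / 146.1 = 6.517 hr

6.517 hr


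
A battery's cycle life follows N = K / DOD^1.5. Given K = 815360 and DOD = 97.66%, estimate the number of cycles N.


Step 1: DOD^1.5 = 97.66^1.5 = 965.11
Step 2: N = 815360 / 965.11 = 844.8 cycles

844.8 cycles


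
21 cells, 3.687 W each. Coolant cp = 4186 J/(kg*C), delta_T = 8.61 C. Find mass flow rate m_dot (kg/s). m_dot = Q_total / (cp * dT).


Q_total = 21 * 3.687 = 77.427 W
m_dot = Q_total / (cp * dT) = 77.427 / (4186 * 8.61) = 0.002148 kg/s

0.002148 kg/s


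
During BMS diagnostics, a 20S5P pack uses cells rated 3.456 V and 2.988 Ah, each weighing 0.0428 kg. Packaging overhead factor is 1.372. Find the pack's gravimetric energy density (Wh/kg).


Step 1: V_pack = 20 * 3.456 = 69.12 V
Step 2: C_pack = 5 * 2.988 = 14.94 Ah
Step 3: E_pack = V_pack * C_pack = 69.12 * 14.94 = 1032.7 Wh
Step 4: m_pack = 20 * 5 * 0.0428 * 1.372 = 5.8722 kg
Step 5: ED = E_pack / m_pack = 1032.7 / 5.8722 = 175.9 Wh/kg

175.9 Wh/kg


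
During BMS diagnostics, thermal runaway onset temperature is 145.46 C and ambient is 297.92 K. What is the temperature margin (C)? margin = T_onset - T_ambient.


Convert: T_ambient = 297.92 K = 24.77 C
margin = 145.46 - 24.77 = 120.69 C

120.69 C


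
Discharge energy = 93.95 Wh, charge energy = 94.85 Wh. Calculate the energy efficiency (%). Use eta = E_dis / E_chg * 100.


eta_e = E_dis / E_chg * 100 = 93.95 / 94.85 * 100 = 99.05%

99.05%


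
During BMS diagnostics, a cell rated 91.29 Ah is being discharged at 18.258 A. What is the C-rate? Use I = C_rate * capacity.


C_rate = I / capacity = 18.258 / 91.29 = 0.2C

0.2C


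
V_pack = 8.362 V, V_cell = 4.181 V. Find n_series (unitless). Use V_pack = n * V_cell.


n = V_pack / V_cell = 8.362 / 4.181 = 2

2


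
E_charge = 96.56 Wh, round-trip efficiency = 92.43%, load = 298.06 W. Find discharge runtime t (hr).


Step 1: E_discharge = eta/100 * E_charge = 92.43/100 * 96.56 = 89.25 Wh
Step 2: t = E_discharge / P = 89.25 / 298.06 = 0.2994 hr

0.2994 hr


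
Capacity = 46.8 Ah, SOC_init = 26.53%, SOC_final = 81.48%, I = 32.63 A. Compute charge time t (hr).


Step 1: dSOC = 81.48% - 26.53% = 54.95%
Step 2: delta_Ah = 46.8 * 54.95 / 100 = 25.717 Ah
Step 3: t = 25.717 / 32.63 = 0.7881 hr

0.7881 hr


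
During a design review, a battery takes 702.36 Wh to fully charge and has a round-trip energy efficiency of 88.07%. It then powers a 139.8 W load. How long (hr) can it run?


Step 1: E_discharge = eta/100 * E_charge = 88.07/100 * 702.36 = 618.57 Wh
Step 2: t = E_discharge / P = 618.57 / 139.8 = 4.425 hr

4.425 hr


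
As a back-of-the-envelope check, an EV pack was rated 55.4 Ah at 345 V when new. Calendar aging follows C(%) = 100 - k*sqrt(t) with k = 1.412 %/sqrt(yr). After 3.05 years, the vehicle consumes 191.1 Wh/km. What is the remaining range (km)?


Step 1: capacity retention = 100 - 1.412 * sqrt(3.05) = 100 - 1.412 * 1.7464 = 97.534%
Step 2: C_now = 55.4 * 97.534/100 = 54.034 Ah
Step 3: E_pack = V * C_now = 345 * 54.034 = 18642 Wh
Step 4: range = E_pack / consumption = 18642 / 191.1 = 97.55 km

97.55 km


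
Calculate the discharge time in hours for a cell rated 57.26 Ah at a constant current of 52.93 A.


Runtime = 57.26 Ah / 52.93 A = 1.082 hr

1.082 hr


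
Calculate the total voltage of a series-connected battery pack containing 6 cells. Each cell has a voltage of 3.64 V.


Series voltages add: 6 * 3.64 V = 21.84 V

21.84 V


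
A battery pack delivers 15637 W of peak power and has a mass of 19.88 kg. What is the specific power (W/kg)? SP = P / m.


Specific power = 15637 W / 19.88 kg = 786.6 W/kg

786.6 W/kg


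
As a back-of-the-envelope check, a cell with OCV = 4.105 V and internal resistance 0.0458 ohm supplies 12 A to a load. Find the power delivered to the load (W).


Step 1: V_terminal = OCV - I*R = 4.105 - 12 * 0.0458 = 3.5554 V
Step 2: P_out = V_terminal * I = 3.5554 * 12 = 42.66 W

42.66 W


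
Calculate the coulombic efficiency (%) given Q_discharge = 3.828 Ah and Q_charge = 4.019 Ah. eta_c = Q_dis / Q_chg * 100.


Coulombic efficiency = 3.828/4.019 * 100% = 95.25%

95.25%


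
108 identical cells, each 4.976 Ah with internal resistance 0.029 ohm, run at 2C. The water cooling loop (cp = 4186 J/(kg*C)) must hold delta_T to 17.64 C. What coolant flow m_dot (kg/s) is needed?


Step 1: I = 2 * 4.976 = 9.952 A
Step 2: Q_cell = I^2 * R = 9.952^2 * 0.029 = 2.8722 W
Step 3: Q_total = 108 * 2.8722 = 310.2 W
Step 4: m_dot = Q_total / (cp * dT) = 310.2 / (4186 * 17.64) = 0.004201 kg/s

0.004201 kg/s


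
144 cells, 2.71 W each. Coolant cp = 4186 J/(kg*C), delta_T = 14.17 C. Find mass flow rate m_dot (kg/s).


Step 1: Total heat Q = 144 * 2.71 W = 390.24 W
Step 2: denom = cp * dT = 4186 * 14.17 = 59316
Step 3: m_dot = 390.24 / 59316 = 0.006579 kg/s

0.006579 kg/s


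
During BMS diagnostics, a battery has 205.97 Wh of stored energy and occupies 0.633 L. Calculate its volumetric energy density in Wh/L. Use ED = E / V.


Volumetric ED = 205.97 Wh / 0.633 L = 325.4 Wh/L

325.4 Wh/L


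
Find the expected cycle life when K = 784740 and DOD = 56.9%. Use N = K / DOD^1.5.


Step 1: DOD^1.5 = 56.9^1.5 = 429.21
Step 2: N = 784740 / 429.21 = 1828 cycles

1828 cycles


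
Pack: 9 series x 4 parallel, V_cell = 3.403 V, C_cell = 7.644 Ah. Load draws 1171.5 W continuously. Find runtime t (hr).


Step 1: E_pack = Ns * V_cell * Np * C_cell = 9 * 3.403 * 4 * 7.644 = 936.45 Wh
Step 2: t = E_pack / P = 936.45 / 1171.5 = 0.7994 hr

0.7994 hr


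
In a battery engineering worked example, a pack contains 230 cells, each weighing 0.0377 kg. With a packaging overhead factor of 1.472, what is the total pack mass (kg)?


Cell mass sum = 230 * 0.0377 = 8.671 kg
With overhead 1.472: m_pack = 8.671 * 1.472 = 12.76 kg

12.76 kg


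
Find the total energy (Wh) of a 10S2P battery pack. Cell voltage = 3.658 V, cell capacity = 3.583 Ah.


V_pack = 10 * 3.658 = 36.58 V
C_pack = 2 * 3.583 = 7.166 Ah
E = V_pack * C_pack = 36.58 * 7.166 = 262.1 Wh

262.1 Wh


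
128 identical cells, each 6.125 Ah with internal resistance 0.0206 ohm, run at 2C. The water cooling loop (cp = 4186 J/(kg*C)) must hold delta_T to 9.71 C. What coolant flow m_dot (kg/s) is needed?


Step 1: I = 2 * 6.125 = 12.25 A
Step 2: Q_cell = I^2 * R = 12.25^2 * 0.0206 = 3.0913 W
Step 3: Q_total = 128 * 3.0913 = 395.69 W
Step 4: m_dot = Q_total / (cp * dT) = 395.69 / (4186 * 9.71) = 0.009735 kg/s

0.009735 kg/s


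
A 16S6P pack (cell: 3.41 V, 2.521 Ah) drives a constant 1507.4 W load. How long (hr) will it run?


Step 1: E_pack = Ns * V_cell * Np * C_cell = 16 * 3.41 * 6 * 2.521 = 825.27 Wh
Step 2: t = E_pack / P = 825.27 / 1507.4 = 0.5475 hr

0.5475 hr


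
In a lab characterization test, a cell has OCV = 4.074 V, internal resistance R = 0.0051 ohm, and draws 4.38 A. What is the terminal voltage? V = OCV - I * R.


V = OCV - I*R = 4.074 - 4.38 * 0.0051 = 4.052 V

4.052 V


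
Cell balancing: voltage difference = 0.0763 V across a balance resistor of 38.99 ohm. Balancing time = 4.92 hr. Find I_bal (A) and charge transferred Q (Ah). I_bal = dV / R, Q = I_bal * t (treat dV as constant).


First, Ohm's law: I_bal = 0.0763 V / 38.99 ohm = 0.0019569 A
Then Q = I * t = 0.0019569 A * 4.92 hr = 0.009628 Ah

I=0.0019569 A, Q=0.009628 Ah
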